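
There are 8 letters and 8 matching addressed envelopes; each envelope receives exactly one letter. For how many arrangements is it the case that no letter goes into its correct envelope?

14833

The number of derangements of 8 is !8 = Σ_{k=0}^{8} (-1)^k·8!/k!
= 8! - 8!/1! + 8!/2! - 8!/3! + 8!/4! - 8!/5! + 8!/6! - 8!/7! + 8!/8!
= 40320 - 40320 + 20160 - 6720 + 1680 - 336 + 56 - 8 + 1
= 14833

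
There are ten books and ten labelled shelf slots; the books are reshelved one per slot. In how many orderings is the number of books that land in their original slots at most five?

Sum C(10,i)·!(10-i) for i = 0..5:
  i=0: C(10,0)·!10 = 1·1334961 = 1334961
  i=1: C(10,1)·!9 = 10·133496 = 1334960
  i=2: C(10,2)·!8 = 45·14833 = 667485
  i=3: C(10,3)·!7 = 120·1854 = 222480
  i=4: C(10,4)·!6 = 210·265 = 55650
  i=5: C(10,5)·!5 = 252·44 = 11088
Total = 3626624.

3626624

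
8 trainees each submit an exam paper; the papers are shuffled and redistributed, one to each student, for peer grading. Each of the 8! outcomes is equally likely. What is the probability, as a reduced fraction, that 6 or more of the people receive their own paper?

29/40320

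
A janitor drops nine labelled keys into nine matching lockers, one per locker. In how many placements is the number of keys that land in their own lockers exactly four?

Choose which 4 of the 9 are fixed: C(9,4) = 126.
The remaining 5 must be deranged: !5 = 44.
Total: 126 × 44 = 5544.

5544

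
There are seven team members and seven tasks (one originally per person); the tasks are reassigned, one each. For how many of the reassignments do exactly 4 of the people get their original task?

70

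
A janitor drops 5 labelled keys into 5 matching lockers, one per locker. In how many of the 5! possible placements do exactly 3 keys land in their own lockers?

10

Pick the 3 fixed positions: C(5,3) = 10 ways.
The remaining 2 must be deranged: !2 = 1.
Total: 10 × 1 = 10.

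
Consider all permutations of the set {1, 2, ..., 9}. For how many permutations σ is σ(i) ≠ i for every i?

133496

!9 = 9! · Σ_{k=0}^{9} (-1)^k/k!
= 9! - 9!/1! + 9!/2! - 9!/3! + 9!/4! - 9!/5! + 9!/6! - 9!/7! + 9!/8! - 9!/9!
= 362880 - 362880 + 181440 - 60480 + 15120 - 3024 + 504 - 72 + 9 - 1
= 133496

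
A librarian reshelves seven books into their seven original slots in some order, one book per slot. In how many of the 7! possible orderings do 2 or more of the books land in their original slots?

1331

Sum C(7,i)·!(7-i) for i = 2..7:
  i=2: C(7,2)·!5 = 21·44 = 924
  i=3: C(7,3)·!4 = 35·9 = 315
  i=4: C(7,4)·!3 = 35·2 = 70
  i=5: C(7,5)·!2 = 21·1 = 21
  i=6: C(7,6)·!1 = 7·0 = 0
  i=7: C(7,7)·!0 = 1·1 = 1
Total = 1331.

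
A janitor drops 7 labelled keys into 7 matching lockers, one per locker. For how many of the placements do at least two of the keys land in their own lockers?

# with exactly i fixed is C(7,i)·!(7-i); sum over i=2..7:
  i=2: C(7,2)·!5 = 21·44 = 924
  i=3: C(7,3)·!4 = 35·9 = 315
  i=4: C(7,4)·!3 = 35·2 = 70
  i=5: C(7,5)·!2 = 21·1 = 21
  i=6: C(7,6)·!1 = 7·0 = 0
  i=7: C(7,7)·!0 = 1·1 = 1
Total = 1331.

1331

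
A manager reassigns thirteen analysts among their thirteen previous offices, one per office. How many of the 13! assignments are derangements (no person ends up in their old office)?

!13 = 13! · Σ_{k=0}^{13} (-1)^k/k!
= 13! - 13!/1! + 13!/2! - 13!/3! + 13!/4! - 13!/5! + 13!/6! - 13!/7! + 13!/8! - 13!/9! + 13!/10! - 13!/11! + 13!/12! - 13!/13!
= 6227020800 - 6227020800 + 3113510400 - 1037836800 + 259459200 - 51891840 + 8648640 - 1235520 + 154440 - 17160 + 1716 - 156 + 13 - 1
= 2290792932

2290792932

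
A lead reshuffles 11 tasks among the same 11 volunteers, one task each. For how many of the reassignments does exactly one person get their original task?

14684571

Pick the single fixed position: C(11,1) = 11 ways.
The other 10 form a derangement: !10 = 1334961.
Total: 11 × 1334961 = 14684571.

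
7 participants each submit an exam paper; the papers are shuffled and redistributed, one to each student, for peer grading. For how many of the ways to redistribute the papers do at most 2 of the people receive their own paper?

Sum C(7,i)·!(7-i) for i = 0..2:
  i=0: C(7,0)·!7 = 1·1854 = 1854
  i=1: C(7,1)·!6 = 7·265 = 1855
  i=2: C(7,2)·!5 = 21·44 = 924
Total = 4633.

4633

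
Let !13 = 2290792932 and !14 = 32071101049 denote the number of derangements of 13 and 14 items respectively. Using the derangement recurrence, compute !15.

481066515734

!15 = (15-1)·(!14 + !13) = 14·(32071101049 + 2290792932) = 14·34361893981 = 481066515734.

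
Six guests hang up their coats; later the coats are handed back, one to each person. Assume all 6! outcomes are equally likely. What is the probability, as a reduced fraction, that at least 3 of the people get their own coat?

Favorable outcomes: Σ_{i≥3} C(6,i)·!(6-i) = 20·2 + 15·1 + 6·0 + 1·1 = 56.
Total outcomes: 6! = 720.
Probability = 56/720 = 7/90.

7/90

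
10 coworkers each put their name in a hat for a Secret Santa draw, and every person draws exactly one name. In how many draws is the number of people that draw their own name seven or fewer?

3628754

# with exactly i fixed is C(10,i)·!(10-i); sum over i=0..7:
  i=0: C(10,0)·!10 = 1·1334961 = 1334961
  i=1: C(10,1)·!9 = 10·133496 = 1334960
  i=2: C(10,2)·!8 = 45·14833 = 667485
  i=3: C(10,3)·!7 = 120·1854 = 222480
  i=4: C(10,4)·!6 = 210·265 = 55650
  i=5: C(10,5)·!5 = 252·44 = 11088
  i=6: C(10,6)·!4 = 210·9 = 1890
  i=7: C(10,7)·!3 = 120·2 = 240
Total = 3628754.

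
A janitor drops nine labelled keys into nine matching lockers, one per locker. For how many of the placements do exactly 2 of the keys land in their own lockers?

66744

Pick the 2 fixed positions: C(9,2) = 36 ways.
The other 7 form a derangement: !7 = 1854.
Total: 36 × 1854 = 66744.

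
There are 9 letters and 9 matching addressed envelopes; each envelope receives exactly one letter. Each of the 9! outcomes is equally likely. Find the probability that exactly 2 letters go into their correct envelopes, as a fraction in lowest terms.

Favorable outcomes: C(9,2)·!7 = 36·1854 = 66744.
Total outcomes: 9! = 362880.
Probability = 66744/362880 = 103/560.

103/560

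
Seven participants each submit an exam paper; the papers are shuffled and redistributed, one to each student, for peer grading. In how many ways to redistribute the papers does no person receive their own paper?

!7 is the nearest integer to 7!/e.
7! = 5040, and 5040/e ≈ 1854.11, so !7 = 1854.

1854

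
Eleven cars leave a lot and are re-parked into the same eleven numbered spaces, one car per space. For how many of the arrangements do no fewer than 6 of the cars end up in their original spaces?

# with exactly i fixed is C(11,i)·!(11-i); sum over i=6..11:
  i=6: C(11,6)·!5 = 462·44 = 20328
  i=7: C(11,7)·!4 = 330·9 = 2970
  i=8: C(11,8)·!3 = 165·2 = 330
  i=9: C(11,9)·!2 = 55·1 = 55
  i=10: C(11,10)·!1 = 11·0 = 0
  i=11: C(11,11)·!0 = 1·1 = 1
Total = 23684.

23684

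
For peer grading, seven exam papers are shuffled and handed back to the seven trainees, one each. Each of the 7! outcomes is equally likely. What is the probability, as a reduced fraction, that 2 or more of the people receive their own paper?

1331/5040

Favorable outcomes: Σ_{i≥2} C(7,i)·!(7-i) = 21·44 + 35·9 + 35·2 + 21·1 + 7·0 + 1·1 = 1331.
Total outcomes: 7! = 5040.
Probability = 1331/5040 = 1331/5040.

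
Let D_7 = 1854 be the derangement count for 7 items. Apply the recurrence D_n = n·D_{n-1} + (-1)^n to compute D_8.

14833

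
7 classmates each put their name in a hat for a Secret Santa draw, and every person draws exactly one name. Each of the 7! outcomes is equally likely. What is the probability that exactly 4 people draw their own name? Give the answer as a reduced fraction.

1/72

Favorable outcomes: C(7,4)·!3 = 35·2 = 70.
Total outcomes: 7! = 5040.
Probability = 70/5040 = 1/72.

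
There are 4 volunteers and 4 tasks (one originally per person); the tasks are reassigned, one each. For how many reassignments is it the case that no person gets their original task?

9

The subfactorial !4 = [4!/e] (nearest integer).
4! = 24, and 24/e ≈ 8.83, so !4 = 9.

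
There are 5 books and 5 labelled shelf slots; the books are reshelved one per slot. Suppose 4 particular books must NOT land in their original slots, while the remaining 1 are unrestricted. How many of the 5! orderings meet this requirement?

53

Let A_j be the event that the j-th constrained one is fixed. By inclusion-exclusion over the 4 events:
Σ_{j=0}^{4} (-1)^j C(4,j)(5-j)!
= C(4,0)·5! - C(4,1)·4! + C(4,2)·3! - C(4,3)·2! + C(4,4)·1!
= 120 - 96 + 36 - 8 + 1
= 53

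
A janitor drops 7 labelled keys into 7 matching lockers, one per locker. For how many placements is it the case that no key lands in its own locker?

!7 is the nearest integer to 7!/e.
7! = 5040, and 5040/e ≈ 1854.11, so !7 = 1854.

1854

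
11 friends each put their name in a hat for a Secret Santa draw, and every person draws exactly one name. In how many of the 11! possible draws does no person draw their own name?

14684570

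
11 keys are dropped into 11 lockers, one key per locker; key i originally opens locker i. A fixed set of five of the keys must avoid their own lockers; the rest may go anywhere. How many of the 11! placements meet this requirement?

25022880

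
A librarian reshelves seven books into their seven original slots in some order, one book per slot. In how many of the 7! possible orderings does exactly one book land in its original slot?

1855

Choose which one of the 7 is fixed: C(7,1) = 7.
The other 6 form a derangement: !6 = 265.
Total: 7 × 265 = 1855.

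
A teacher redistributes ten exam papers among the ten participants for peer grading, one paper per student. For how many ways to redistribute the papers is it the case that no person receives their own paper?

The subfactorial !10 = [10!/e] (nearest integer).
10! = 3628800, and 3628800/e ≈ 1334960.92, so !10 = 1334961.

1334961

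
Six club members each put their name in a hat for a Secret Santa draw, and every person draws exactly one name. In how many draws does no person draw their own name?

265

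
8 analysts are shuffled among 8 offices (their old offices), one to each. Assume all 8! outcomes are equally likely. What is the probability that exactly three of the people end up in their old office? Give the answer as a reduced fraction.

Favorable outcomes: C(8,3)·!5 = 56·44 = 2464.
Total outcomes: 8! = 40320.
Probability = 2464/40320 = 11/180.

11/180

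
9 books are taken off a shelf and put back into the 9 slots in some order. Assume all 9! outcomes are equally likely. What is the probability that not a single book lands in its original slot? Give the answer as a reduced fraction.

16687/45360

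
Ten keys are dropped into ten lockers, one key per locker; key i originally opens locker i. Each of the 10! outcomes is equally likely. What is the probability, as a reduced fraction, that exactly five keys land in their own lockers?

11/3600

Favorable outcomes: C(10,5)·!5 = 252·44 = 11088.
Total outcomes: 10! = 3628800.
Probability = 11088/3628800 = 11/3600.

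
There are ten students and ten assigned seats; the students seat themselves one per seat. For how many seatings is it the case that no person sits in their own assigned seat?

1334961

Recurrence: !10 = 10·!9 + (-1)^10.
!10 = 10·133496 + 1 = 1334961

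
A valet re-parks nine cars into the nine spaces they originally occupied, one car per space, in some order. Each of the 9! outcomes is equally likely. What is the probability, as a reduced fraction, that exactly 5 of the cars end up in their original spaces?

Favorable outcomes: C(9,5)·!4 = 126·9 = 1134.
Total outcomes: 9! = 362880.
Probability = 1134/362880 = 1/320.

1/320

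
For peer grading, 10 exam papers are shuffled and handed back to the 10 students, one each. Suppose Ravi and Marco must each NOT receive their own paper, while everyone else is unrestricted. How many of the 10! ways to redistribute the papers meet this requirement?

2943360

Let A_j be the event that the j-th constrained one is fixed. By inclusion-exclusion over the 2 events:
Σ_{j=0}^{2} (-1)^j C(2,j)(10-j)!
= C(2,0)·10! - C(2,1)·9! + C(2,2)·8!
= 3628800 - 725760 + 40320
= 2943360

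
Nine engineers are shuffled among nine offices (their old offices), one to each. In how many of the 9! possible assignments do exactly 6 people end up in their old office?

168

Choose which 6 of the 9 are fixed: C(9,6) = 84.
The remaining 3 must be deranged: !3 = 2.
Total: 84 × 2 = 168.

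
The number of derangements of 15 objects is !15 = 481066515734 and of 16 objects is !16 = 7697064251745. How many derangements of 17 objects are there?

!17 = (17-1)·(!16 + !15) = 16·(7697064251745 + 481066515734) = 16·8178130767479 = 130850092279664.

130850092279664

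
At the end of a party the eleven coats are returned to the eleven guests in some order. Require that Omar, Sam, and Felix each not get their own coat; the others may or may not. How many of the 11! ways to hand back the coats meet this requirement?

30078720

Let A_j be the event that the j-th constrained one is fixed. By inclusion-exclusion over the 3 events:
Σ_{j=0}^{3} (-1)^j C(3,j)(11-j)!
= C(3,0)·11! - C(3,1)·10! + C(3,2)·9! - C(3,3)·8!
= 39916800 - 10886400 + 1088640 - 40320
= 30078720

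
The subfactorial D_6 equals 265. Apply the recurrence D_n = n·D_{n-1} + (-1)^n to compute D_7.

D_7 = 7·265 - 1 = 1854.

1854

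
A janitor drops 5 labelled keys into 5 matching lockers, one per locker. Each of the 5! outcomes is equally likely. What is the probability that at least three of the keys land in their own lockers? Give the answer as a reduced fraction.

11/120

Favorable outcomes: Σ_{i≥3} C(5,i)·!(5-i) = 10·1 + 5·0 + 1·1 = 11.
Total outcomes: 5! = 120.
Probability = 11/120 = 11/120.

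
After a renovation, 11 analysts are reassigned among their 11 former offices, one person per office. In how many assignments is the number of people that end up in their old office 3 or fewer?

Sum C(11,i)·!(11-i) for i = 0..3:
  i=0: C(11,0)·!11 = 1·14684570 = 14684570
  i=1: C(11,1)·!10 = 11·1334961 = 14684571
  i=2: C(11,2)·!9 = 55·133496 = 7342280
  i=3: C(11,3)·!8 = 165·14833 = 2447445
Total = 39158866.

39158866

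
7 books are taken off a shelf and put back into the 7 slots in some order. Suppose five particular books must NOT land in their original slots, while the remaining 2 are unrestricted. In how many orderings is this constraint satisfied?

2428

Let A_j be the event that the j-th constrained one is fixed. By inclusion-exclusion over the 5 events:
Σ_{j=0}^{5} (-1)^j C(5,j)(7-j)!
= C(5,0)·7! - C(5,1)·6! + C(5,2)·5! - C(5,3)·4! + C(5,4)·3! - C(5,5)·2!
= 5040 - 3600 + 1200 - 240 + 30 - 2
= 2428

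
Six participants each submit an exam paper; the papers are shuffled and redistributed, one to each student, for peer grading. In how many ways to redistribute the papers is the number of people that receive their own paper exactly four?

15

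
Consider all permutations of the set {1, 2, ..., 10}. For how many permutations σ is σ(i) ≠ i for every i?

1334961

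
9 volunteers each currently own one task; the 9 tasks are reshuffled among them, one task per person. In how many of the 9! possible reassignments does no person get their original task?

The subfactorial !9 = [9!/e] (nearest integer).
9! = 362880, and 362880/e ≈ 133496.09, so !9 = 133496.

133496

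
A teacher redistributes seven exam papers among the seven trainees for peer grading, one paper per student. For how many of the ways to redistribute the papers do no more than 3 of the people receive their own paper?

4948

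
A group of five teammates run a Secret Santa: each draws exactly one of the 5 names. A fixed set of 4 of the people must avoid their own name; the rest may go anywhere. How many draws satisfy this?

53

Let A_j be the event that the j-th constrained one is fixed. By inclusion-exclusion over the 4 events:
Σ_{j=0}^{4} (-1)^j C(4,j)(5-j)!
= C(4,0)·5! - C(4,1)·4! + C(4,2)·3! - C(4,3)·2! + C(4,4)·1!
= 120 - 96 + 36 - 8 + 1
= 53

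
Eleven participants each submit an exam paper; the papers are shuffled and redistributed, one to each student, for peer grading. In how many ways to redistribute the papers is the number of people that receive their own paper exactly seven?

2970

Pick the 7 fixed positions: C(11,7) = 330 ways.
The remaining 4 must be deranged: !4 = 9.
Total: 330 × 9 = 2970.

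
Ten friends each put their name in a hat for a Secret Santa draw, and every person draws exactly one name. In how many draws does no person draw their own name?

1334961

Use !n = n·!(n-1) + (-1)^n.
!10 = 10·133496 + 1 = 1334961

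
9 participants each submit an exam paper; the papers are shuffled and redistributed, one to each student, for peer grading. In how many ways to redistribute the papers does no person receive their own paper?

!9 is the nearest integer to 9!/e.
9! = 362880, and 362880/e ≈ 133496.09, so !9 = 133496.

133496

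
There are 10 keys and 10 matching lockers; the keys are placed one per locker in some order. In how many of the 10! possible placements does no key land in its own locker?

1334961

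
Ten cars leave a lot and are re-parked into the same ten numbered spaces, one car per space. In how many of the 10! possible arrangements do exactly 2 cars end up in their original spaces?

667485

Pick the 2 fixed positions: C(10,2) = 45 ways.
The remaining 8 must be deranged: !8 = 14833.
Total: 45 × 14833 = 667485.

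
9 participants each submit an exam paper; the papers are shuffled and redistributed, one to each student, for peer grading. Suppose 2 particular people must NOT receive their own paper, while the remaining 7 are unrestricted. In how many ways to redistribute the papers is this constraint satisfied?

Let A_j be the event that the j-th constrained one is fixed. By inclusion-exclusion over the 2 events:
Σ_{j=0}^{2} (-1)^j C(2,j)(9-j)!
= C(2,0)·9! - C(2,1)·8! + C(2,2)·7!
= 362880 - 80640 + 5040
= 287280

287280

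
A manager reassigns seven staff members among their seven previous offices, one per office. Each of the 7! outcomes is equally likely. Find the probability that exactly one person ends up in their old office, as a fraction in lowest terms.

53/144

Favorable outcomes: C(7,1)·!6 = 7·265 = 1855.
Total outcomes: 7! = 5040.
Probability = 1855/5040 = 53/144.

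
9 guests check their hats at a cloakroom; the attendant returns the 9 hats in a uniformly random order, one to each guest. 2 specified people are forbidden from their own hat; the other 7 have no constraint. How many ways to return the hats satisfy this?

287280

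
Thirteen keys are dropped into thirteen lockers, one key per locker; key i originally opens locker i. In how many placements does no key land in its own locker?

2290792932

Use !n = n·!(n-1) + (-1)^n.
!13 = 13·176214841 - 1 = 2290792932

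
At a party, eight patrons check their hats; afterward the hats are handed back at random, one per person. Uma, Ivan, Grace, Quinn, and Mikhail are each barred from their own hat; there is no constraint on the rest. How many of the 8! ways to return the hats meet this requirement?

Inclusion-exclusion on the 5 forbidden self-matches:
Σ_{j=0}^{5} (-1)^j C(5,j)(8-j)!
= C(5,0)·8! - C(5,1)·7! + C(5,2)·6! - C(5,3)·5! + C(5,4)·4! - C(5,5)·3!
= 40320 - 25200 + 7200 - 1200 + 120 - 6
= 21234

21234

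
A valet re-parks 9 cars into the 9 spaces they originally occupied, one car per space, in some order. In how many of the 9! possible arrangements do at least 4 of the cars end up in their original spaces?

# with exactly i fixed is C(9,i)·!(9-i); sum over i=4..9:
  i=4: C(9,4)·!5 = 126·44 = 5544
  i=5: C(9,5)·!4 = 126·9 = 1134
  i=6: C(9,6)·!3 = 84·2 = 168
  i=7: C(9,7)·!2 = 36·1 = 36
  i=8: C(9,8)·!1 = 9·0 = 0
  i=9: C(9,9)·!0 = 1·1 = 1
Total = 6883.

6883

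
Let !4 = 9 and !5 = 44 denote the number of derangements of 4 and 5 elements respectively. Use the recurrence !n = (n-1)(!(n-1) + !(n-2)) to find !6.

265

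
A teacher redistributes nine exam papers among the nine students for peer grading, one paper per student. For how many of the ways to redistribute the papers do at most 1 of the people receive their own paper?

Sum C(9,i)·!(9-i) for i = 0..1:
  i=0: C(9,0)·!9 = 1·133496 = 133496
  i=1: C(9,1)·!8 = 9·14833 = 133497
Total = 266993.

266993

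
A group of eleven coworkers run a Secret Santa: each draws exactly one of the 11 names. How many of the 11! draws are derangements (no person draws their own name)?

14684570

The subfactorial !11 = [11!/e] (nearest integer).
11! = 39916800, and 39916800/e ≈ 14684570.08, so !11 = 14684570.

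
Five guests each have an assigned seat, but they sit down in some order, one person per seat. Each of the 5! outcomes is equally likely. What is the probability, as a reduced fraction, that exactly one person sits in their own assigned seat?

Favorable outcomes: C(5,1)·!4 = 5·9 = 45.
Total outcomes: 5! = 120.
Probability = 45/120 = 3/8.

3/8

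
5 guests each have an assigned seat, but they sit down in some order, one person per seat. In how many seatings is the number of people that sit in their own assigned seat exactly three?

10

Choose which 3 of the 5 are fixed: C(5,3) = 10.
The other 2 form a derangement: !2 = 1.
Total: 10 × 1 = 10.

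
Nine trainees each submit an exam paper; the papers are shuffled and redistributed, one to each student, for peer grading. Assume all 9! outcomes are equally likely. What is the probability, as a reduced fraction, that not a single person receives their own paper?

16687/45360

Favorable outcomes: !9 = 133496.
Total outcomes: 9! = 362880.
Probability = 133496/362880 = 16687/45360.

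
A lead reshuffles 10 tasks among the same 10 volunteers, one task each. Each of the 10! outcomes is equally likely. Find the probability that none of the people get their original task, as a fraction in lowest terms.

16481/44800

Favorable outcomes: !10 = 1334961.
Total outcomes: 10! = 3628800.
Probability = 1334961/3628800 = 16481/44800.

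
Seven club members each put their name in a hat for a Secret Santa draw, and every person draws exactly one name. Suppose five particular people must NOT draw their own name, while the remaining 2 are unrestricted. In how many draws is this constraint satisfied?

2428

Inclusion-exclusion on the 5 forbidden self-matches:
Σ_{j=0}^{5} (-1)^j C(5,j)(7-j)!
= C(5,0)·7! - C(5,1)·6! + C(5,2)·5! - C(5,3)·4! + C(5,4)·3! - C(5,5)·2!
= 5040 - 3600 + 1200 - 240 + 30 - 2
= 2428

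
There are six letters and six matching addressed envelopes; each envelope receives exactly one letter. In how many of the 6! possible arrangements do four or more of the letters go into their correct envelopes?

# with exactly i fixed is C(6,i)·!(6-i); sum over i=4..6:
  i=4: C(6,4)·!2 = 15·1 = 15
  i=5: C(6,5)·!1 = 6·0 = 0
  i=6: C(6,6)·!0 = 1·1 = 1
Total = 16.

16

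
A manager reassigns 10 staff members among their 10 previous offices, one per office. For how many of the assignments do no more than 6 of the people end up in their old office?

3628514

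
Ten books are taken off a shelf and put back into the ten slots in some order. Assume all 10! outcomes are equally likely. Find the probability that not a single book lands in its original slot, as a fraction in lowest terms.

Favorable outcomes: !10 = 1334961.
Total outcomes: 10! = 3628800.
Probability = 1334961/3628800 = 16481/44800.

16481/44800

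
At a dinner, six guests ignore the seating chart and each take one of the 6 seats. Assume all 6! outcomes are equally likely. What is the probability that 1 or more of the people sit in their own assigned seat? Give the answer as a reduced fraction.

91/144

Favorable outcomes: Σ_{i≥1} C(6,i)·!(6-i) = 6·44 + 15·9 + 20·2 + 15·1 + 6·0 + 1·1 = 455.
Total outcomes: 6! = 720.
Probability = 455/720 = 91/144.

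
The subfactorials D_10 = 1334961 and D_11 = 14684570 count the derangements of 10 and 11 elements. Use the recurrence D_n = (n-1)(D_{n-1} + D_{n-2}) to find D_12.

176214841

D_12 = (12-1)·(D_11 + D_10) = 11·(14684570 + 1334961) = 11·16019531 = 176214841.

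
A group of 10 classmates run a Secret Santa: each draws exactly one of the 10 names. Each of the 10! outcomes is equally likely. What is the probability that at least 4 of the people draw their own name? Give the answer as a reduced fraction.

34457/1814400

Favorable outcomes: Σ_{i≥4} C(10,i)·!(10-i) = 210·265 + 252·44 + 210·9 + 120·2 + 45·1 + 10·0 + 1·1 = 68914.
Total outcomes: 10! = 3628800.
Probability = 68914/3628800 = 34457/1814400.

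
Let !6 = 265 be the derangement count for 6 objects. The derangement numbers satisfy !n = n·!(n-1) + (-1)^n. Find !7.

!7 = 7·265 - 1 = 1854.

1854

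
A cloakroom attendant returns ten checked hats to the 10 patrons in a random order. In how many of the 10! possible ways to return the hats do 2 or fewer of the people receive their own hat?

3337406

# with exactly i fixed is C(10,i)·!(10-i); sum over i=0..2:
  i=0: C(10,0)·!10 = 1·1334961 = 1334961
  i=1: C(10,1)·!9 = 10·133496 = 1334960
  i=2: C(10,2)·!8 = 45·14833 = 667485
Total = 3337406.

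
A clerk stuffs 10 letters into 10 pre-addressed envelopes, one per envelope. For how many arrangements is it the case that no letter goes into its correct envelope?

!10 = 10! · Σ_{k=0}^{10} (-1)^k/k!
= 10! - 10!/1! + 10!/2! - 10!/3! + 10!/4! - 10!/5! + 10!/6! - 10!/7! + 10!/8! - 10!/9! + 10!/10!
= 3628800 - 3628800 + 1814400 - 604800 + 151200 - 30240 + 5040 - 720 + 90 - 10 + 1
= 1334961

1334961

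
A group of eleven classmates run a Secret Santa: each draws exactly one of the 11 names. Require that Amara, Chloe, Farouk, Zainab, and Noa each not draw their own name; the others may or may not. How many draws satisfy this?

Let A_j be the event that the j-th constrained one is fixed. By inclusion-exclusion over the 5 events:
Σ_{j=0}^{5} (-1)^j C(5,j)(11-j)!
= C(5,0)·11! - C(5,1)·10! + C(5,2)·9! - C(5,3)·8! + C(5,4)·7! - C(5,5)·6!
= 39916800 - 18144000 + 3628800 - 403200 + 25200 - 720
= 25022880

25022880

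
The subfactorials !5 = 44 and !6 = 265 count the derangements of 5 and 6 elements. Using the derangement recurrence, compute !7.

1854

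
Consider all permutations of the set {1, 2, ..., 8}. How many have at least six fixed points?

Sum C(8,i)·!(8-i) for i = 6..8:
  i=6: C(8,6)·!2 = 28·1 = 28
  i=7: C(8,7)·!1 = 8·0 = 0
  i=8: C(8,8)·!0 = 1·1 = 1
Total = 29.

29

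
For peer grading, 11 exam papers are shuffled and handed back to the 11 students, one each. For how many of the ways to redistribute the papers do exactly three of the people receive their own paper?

Choose which 3 of the 11 are fixed: C(11,3) = 165.
The remaining 8 must be deranged: !8 = 14833.
Total: 165 × 14833 = 2447445.

2447445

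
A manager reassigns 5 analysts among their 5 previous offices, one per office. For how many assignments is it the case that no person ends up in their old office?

44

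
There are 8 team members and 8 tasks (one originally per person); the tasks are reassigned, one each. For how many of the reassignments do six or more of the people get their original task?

29

# with exactly i fixed is C(8,i)·!(8-i); sum over i=6..8:
  i=6: C(8,6)·!2 = 28·1 = 28
  i=7: C(8,7)·!1 = 8·0 = 0
  i=8: C(8,8)·!0 = 1·1 = 1
Total = 29.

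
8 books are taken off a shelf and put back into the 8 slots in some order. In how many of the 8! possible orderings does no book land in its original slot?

14833

The number of derangements of 8 is !8 = Σ_{k=0}^{8} (-1)^k·8!/k!
= 8! - 8!/1! + 8!/2! - 8!/3! + 8!/4! - 8!/5! + 8!/6! - 8!/7! + 8!/8!
= 40320 - 40320 + 20160 - 6720 + 1680 - 336 + 56 - 8 + 1
= 14833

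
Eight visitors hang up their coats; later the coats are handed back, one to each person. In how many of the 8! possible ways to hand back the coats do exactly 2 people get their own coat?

Pick the 2 fixed positions: C(8,2) = 28 ways.
The other 6 form a derangement: !6 = 265.
Total: 28 × 265 = 7420.

7420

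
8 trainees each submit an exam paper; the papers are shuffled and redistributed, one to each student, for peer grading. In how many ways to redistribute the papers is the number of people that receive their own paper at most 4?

40179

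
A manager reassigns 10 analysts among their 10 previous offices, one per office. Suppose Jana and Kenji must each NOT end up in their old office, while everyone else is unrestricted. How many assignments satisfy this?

Inclusion-exclusion on the 2 forbidden self-matches:
Σ_{j=0}^{2} (-1)^j C(2,j)(10-j)!
= C(2,0)·10! - C(2,1)·9! + C(2,2)·8!
= 3628800 - 725760 + 40320
= 2943360

2943360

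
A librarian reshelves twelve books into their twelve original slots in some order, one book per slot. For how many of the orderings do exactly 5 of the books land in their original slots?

1468368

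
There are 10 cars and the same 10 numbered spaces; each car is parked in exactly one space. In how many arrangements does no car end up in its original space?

By inclusion-exclusion, !10 = Σ (-1)^k · 10!/k! for k=0..10
= 10! - 10!/1! + 10!/2! - 10!/3! + 10!/4! - 10!/5! + 10!/6! - 10!/7! + 10!/8! - 10!/9! + 10!/10!
= 3628800 - 3628800 + 1814400 - 604800 + 151200 - 30240 + 5040 - 720 + 90 - 10 + 1
= 1334961

1334961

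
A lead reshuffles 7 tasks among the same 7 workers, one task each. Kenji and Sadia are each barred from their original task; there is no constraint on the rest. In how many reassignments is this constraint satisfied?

3720

Inclusion-exclusion on the 2 forbidden self-matches:
Σ_{j=0}^{2} (-1)^j C(2,j)(7-j)!
= C(2,0)·7! - C(2,1)·6! + C(2,2)·5!
= 5040 - 1440 + 120
= 3720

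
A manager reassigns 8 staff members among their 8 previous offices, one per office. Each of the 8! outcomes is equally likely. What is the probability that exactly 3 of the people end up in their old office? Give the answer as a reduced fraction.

11/180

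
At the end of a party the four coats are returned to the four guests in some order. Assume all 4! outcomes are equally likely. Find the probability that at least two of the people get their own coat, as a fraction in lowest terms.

Favorable outcomes: Σ_{i≥2} C(4,i)·!(4-i) = 6·1 + 4·0 + 1·1 = 7.
Total outcomes: 4! = 24.
Probability = 7/24 = 7/24.

7/24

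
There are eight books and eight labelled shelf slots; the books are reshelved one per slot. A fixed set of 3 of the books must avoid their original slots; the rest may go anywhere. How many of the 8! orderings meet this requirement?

Inclusion-exclusion on the 3 forbidden self-matches:
Σ_{j=0}^{3} (-1)^j C(3,j)(8-j)!
= C(3,0)·8! - C(3,1)·7! + C(3,2)·6! - C(3,3)·5!
= 40320 - 15120 + 2160 - 120
= 27240

27240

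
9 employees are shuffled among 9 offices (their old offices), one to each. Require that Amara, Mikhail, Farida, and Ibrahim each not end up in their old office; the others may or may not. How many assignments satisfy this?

Let A_j be the event that the j-th constrained one is fixed. By inclusion-exclusion over the 4 events:
Σ_{j=0}^{4} (-1)^j C(4,j)(9-j)!
= C(4,0)·9! - C(4,1)·8! + C(4,2)·7! - C(4,3)·6! + C(4,4)·5!
= 362880 - 161280 + 30240 - 2880 + 120
= 229080

229080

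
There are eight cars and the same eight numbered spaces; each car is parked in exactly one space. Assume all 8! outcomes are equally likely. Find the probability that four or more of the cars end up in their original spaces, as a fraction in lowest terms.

257/13440

Favorable outcomes: Σ_{i≥4} C(8,i)·!(8-i) = 70·9 + 56·2 + 28·1 + 8·0 + 1·1 = 771.
Total outcomes: 8! = 40320.
Probability = 771/40320 = 257/13440.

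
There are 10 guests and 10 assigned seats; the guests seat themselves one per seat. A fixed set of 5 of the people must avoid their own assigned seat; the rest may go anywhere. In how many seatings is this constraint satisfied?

2170680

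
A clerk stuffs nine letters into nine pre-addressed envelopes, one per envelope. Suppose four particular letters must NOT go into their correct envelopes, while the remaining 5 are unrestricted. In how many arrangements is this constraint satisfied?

229080

Inclusion-exclusion on the 4 forbidden self-matches:
Σ_{j=0}^{4} (-1)^j C(4,j)(9-j)!
= C(4,0)·9! - C(4,1)·8! + C(4,2)·7! - C(4,3)·6! + C(4,4)·5!
= 362880 - 161280 + 30240 - 2880 + 120
= 229080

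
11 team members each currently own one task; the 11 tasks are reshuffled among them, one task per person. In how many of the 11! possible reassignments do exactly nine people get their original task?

55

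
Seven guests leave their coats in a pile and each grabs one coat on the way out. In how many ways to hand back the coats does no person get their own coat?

1854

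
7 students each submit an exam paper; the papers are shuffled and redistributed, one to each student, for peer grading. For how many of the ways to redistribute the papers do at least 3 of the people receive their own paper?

407

Sum C(7,i)·!(7-i) for i = 3..7:
  i=3: C(7,3)·!4 = 35·9 = 315
  i=4: C(7,4)·!3 = 35·2 = 70
  i=5: C(7,5)·!2 = 21·1 = 21
  i=6: C(7,6)·!1 = 7·0 = 0
  i=7: C(7,7)·!0 = 1·1 = 1
Total = 407.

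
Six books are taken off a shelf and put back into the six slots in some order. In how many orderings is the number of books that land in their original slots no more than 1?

Sum C(6,i)·!(6-i) for i = 0..1:
  i=0: C(6,0)·!6 = 1·265 = 265
  i=1: C(6,1)·!5 = 6·44 = 264
Total = 529.

529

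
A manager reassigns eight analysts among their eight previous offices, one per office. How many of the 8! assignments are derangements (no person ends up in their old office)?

14833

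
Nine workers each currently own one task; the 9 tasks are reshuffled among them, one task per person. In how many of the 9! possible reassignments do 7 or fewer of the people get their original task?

362879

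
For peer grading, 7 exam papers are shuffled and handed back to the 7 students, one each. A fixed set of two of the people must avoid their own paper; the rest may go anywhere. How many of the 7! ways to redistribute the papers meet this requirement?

3720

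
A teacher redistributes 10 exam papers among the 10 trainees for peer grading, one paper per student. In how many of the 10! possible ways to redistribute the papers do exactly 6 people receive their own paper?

Pick the 6 fixed positions: C(10,6) = 210 ways.
The remaining 4 must be deranged: !4 = 9.
Total: 210 × 9 = 1890.

1890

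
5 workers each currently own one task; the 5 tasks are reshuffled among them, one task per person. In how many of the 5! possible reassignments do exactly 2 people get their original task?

20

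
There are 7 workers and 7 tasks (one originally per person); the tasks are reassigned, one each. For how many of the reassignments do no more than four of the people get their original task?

Sum C(7,i)·!(7-i) for i = 0..4:
  i=0: C(7,0)·!7 = 1·1854 = 1854
  i=1: C(7,1)·!6 = 7·265 = 1855
  i=2: C(7,2)·!5 = 21·44 = 924
  i=3: C(7,3)·!4 = 35·9 = 315
  i=4: C(7,4)·!3 = 35·2 = 70
Total = 5018.

5018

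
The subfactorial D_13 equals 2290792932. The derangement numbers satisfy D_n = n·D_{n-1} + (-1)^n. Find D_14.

32071101049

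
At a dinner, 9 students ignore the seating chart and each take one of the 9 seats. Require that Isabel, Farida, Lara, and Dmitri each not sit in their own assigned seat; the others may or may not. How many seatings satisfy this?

Let A_j be the event that the j-th constrained one is fixed. By inclusion-exclusion over the 4 events:
Σ_{j=0}^{4} (-1)^j C(4,j)(9-j)!
= C(4,0)·9! - C(4,1)·8! + C(4,2)·7! - C(4,3)·6! + C(4,4)·5!
= 362880 - 161280 + 30240 - 2880 + 120
= 229080

229080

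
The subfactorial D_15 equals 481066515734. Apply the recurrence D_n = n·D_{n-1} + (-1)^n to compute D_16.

D_16 = 16·481066515734 + 1 = 7697064251745.

7697064251745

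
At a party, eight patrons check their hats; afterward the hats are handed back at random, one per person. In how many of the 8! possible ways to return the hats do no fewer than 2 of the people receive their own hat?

Sum C(8,i)·!(8-i) for i = 2..8:
  i=2: C(8,2)·!6 = 28·265 = 7420
  i=3: C(8,3)·!5 = 56·44 = 2464
  i=4: C(8,4)·!4 = 70·9 = 630
  i=5: C(8,5)·!3 = 56·2 = 112
  i=6: C(8,6)·!2 = 28·1 = 28
  i=7: C(8,7)·!1 = 8·0 = 0
  i=8: C(8,8)·!0 = 1·1 = 1
Total = 10655.

10655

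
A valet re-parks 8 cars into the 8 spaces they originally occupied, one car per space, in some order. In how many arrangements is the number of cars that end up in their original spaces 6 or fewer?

# with exactly i fixed is C(8,i)·!(8-i); sum over i=0..6:
  i=0: C(8,0)·!8 = 1·14833 = 14833
  i=1: C(8,1)·!7 = 8·1854 = 14832
  i=2: C(8,2)·!6 = 28·265 = 7420
  i=3: C(8,3)·!5 = 56·44 = 2464
  i=4: C(8,4)·!4 = 70·9 = 630
  i=5: C(8,5)·!3 = 56·2 = 112
  i=6: C(8,6)·!2 = 28·1 = 28
Total = 40319.

40319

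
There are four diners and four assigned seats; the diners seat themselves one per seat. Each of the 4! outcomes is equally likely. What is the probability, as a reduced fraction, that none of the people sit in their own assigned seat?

Favorable outcomes: !4 = 9.
Total outcomes: 4! = 24.
Probability = 9/24 = 3/8.

3/8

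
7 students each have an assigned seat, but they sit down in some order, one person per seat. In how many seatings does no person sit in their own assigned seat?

1854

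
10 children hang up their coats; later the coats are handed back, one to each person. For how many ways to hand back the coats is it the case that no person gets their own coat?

!10 is the nearest integer to 10!/e.
10! = 3628800, and 3628800/e ≈ 1334960.92, so !10 = 1334961.

1334961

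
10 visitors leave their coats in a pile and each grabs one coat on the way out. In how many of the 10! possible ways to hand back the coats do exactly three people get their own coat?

222480

Choose which 3 of the 10 are fixed: C(10,3) = 120.
The remaining 7 must be deranged: !7 = 1854.
Total: 120 × 1854 = 222480.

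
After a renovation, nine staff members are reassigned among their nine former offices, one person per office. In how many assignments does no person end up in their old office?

133496

The subfactorial !9 = [9!/e] (nearest integer).
9! = 362880, and 362880/e ≈ 133496.09, so !9 = 133496.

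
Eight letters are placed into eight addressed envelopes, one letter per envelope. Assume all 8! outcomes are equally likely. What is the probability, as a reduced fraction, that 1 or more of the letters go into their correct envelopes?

Favorable outcomes: Σ_{i≥1} C(8,i)·!(8-i) = 8·1854 + 28·265 + 56·44 + 70·9 + 56·2 + 28·1 + 8·0 + 1·1 = 25487.
Total outcomes: 8! = 40320.
Probability = 25487/40320 = 3641/5760.

3641/5760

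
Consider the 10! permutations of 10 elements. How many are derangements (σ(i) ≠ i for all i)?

1334961

Use !n = n·!(n-1) + (-1)^n.
!10 = 10·133496 + 1 = 1334961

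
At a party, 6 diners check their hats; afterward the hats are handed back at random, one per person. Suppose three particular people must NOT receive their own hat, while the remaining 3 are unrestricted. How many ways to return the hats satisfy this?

Let A_j be the event that the j-th constrained one is fixed. By inclusion-exclusion over the 3 events:
Σ_{j=0}^{3} (-1)^j C(3,j)(6-j)!
= C(3,0)·6! - C(3,1)·5! + C(3,2)·4! - C(3,3)·3!
= 720 - 360 + 72 - 6
= 426

426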